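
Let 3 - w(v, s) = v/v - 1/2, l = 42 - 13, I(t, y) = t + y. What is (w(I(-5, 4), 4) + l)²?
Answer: 3969/4 ≈ 992.25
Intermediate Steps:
l = 29
w(v, s) = 5/2 (w(v, s) = 3 - (v/v - 1/2) = 3 - (1 - 1*½) = 3 - (1 - ½) = 3 - 1*½ = 3 - ½ = 5/2)
(w(I(-5, 4), 4) + l)² = (5/2 + 29)² = (63/2)² = 3969/4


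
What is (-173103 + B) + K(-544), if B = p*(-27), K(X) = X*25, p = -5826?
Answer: -29401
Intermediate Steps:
K(X) = 25*X
B = 157302 (B = -5826*(-27) = 157302)
(-173103 + B) + K(-544) = (-173103 + 157302) + 25*(-544) = -15801 - 13600 = -29401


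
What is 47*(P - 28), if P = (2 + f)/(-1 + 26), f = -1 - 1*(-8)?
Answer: -32477/25 ≈ -1299.1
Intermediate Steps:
f = 7 (f = -1 + 8 = 7)
P = 9/25 (P = (2 + 7)/(-1 + 26) = 9/25 ≈ 0.36000)
47*(P - 28) = 47*(9/25 - 28) = 47*(-691/25) = -32477/25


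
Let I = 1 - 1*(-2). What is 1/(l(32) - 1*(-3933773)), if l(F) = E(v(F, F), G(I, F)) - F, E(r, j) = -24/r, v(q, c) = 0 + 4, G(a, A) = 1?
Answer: 1/3933735 ≈ 2.5421e-7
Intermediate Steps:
I = 3 (I = 1 + 2 = 3)
v(q, c) = 4
l(F) = -6 - F (l(F) = -24/4 - F = -24*¼ - F = -6 - F)
1/(l(32) - 1*(-3933773)) = 1/((-6 - 1*32) - 1*(-3933773)) = 1/((-6 - 32) + 3933773) = 1/(-38 + 3933773) = 1/3933735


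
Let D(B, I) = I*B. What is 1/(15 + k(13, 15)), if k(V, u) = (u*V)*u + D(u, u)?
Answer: 1/3165 ≈ 0.00031596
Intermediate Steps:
D(B, I) = B*I
k(V, u) = u² + V*u² (k(V, u) = (u*V)*u + u*u = (V*u)*u + u² = V*u² + u² = u² + V*u²)
1/(15 + k(13, 15)) = 1/(15 + 15²*(1 + 13)) = 1/(15 + 225*14) = 1/(15 + 3150) = 1/3165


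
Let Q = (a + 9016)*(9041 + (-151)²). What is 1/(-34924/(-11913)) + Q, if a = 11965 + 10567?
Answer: 35082953664297/34924 ≈ 1.0046e+9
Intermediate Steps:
a = 22532
Q = 1004551416 (Q = (22532 + 9016)*(9041 + (-151)²) = 31548*(9041 + 22801) = 31548*31842 = 1004551416)
1/(-34924/(-11913)) + Q = 1/(-34924/(-11913)) + 1004551416 = 1/(-34924*(-1/11913)) + 1004551416 = 1/(34924/11913) + 1004551416 = 11913/34924 + 1004551416 = 35082953664297/34924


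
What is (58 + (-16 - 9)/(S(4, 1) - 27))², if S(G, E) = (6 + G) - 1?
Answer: 1142761/324 ≈ 3527.0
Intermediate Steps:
S(G, E) = 5 + G
(58 + (-16 - 9)/(S(4, 1) - 27))² = (58 + (-16 - 9)/((5 + 4) - 27))² = (58 - 25/(9 - 27))² = (58 - 25/(-18))² = (58 - 25*(-1/18))² = (58 + 25/18)² = (1069/18)² = 1142761/324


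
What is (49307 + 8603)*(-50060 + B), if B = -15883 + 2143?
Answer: -3694658000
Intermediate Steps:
B = -13740
(49307 + 8603)*(-50060 + B) = (49307 + 8603)*(-50060 - 13740) = 57910*(-63800) = -3694658000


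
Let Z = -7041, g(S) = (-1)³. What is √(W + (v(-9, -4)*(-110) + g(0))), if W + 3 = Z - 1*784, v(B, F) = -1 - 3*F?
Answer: I*√9039 ≈ 95.074*I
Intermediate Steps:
g(S) = -1
W = -7828 (W = -3 + (-7041 - 1*784) = -3 + (-7041 - 784) = -3 - 7825 = -7828)
√(W + (v(-9, -4)*(-110) + g(0))) = √(-7828 + ((-1 - 3*(-4))*(-110) - 1)) = √(-7828 + ((-1 + 12)*(-110) - 1)) = √(-7828 + (11*(-110) - 1)) = √(-7828 + (-1210 - 1)) = √(-7828 - 1211) = √(-9039) = I*√9039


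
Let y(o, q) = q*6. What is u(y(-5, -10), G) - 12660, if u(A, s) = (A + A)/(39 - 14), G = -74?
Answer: -63324/5 ≈ -12665.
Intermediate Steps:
y(o, q) = 6*q
u(A, s) = 2*A/25 (u(A, s) = (2*A)/25 = (2*A)*(1/25) = 2*A/25)
u(y(-5, -10), G) - 12660 = 2*(6*(-10))/25 - 12660 = (2/25)*(-60) - 12660 = -24/5 - 12660 = -63324/5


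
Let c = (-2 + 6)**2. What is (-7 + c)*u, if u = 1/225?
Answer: 1/25 ≈ 0.040000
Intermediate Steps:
u = 1/225 ≈ 0.0044444
c = 16 (c = 4**2 = 16)
(-7 + c)*u = (-7 + 16)*(1/225) = 9*(1/225) = 1/25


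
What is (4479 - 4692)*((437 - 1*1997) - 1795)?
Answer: 714615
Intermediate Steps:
(4479 - 4692)*((437 - 1*1997) - 1795) = -213*((437 - 1997) - 1795) = -213*(-1560 - 1795) = -213*(-3355) = 714615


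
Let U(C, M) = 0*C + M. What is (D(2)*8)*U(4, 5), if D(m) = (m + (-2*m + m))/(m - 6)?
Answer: 0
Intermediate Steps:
D(m) = 0 (D(m) = (m - m)/(-6 + m) = 0/(-6 + m) = 0)
U(C, M) = M (U(C, M) = 0 + M = M)
(D(2)*8)*U(4, 5) = (0*8)*5 = 0*5 = 0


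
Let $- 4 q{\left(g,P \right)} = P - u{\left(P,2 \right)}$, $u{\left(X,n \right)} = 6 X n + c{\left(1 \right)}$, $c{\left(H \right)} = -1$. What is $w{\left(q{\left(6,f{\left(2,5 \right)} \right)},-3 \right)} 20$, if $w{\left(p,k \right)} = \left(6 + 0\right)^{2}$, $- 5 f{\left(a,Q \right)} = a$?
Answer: $720$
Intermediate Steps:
$u{\left(X,n \right)} = -1 + 6 X n$ ($u{\left(X,n \right)} = 6 X n - 1 = -1 + 6 X n$)
$f{\left(a,Q \right)} = - \frac{a}{5}$
$q{\left(g,P \right)} = - \frac{1}{4} + \frac{11 P}{4}$ ($q{\left(g,P \right)} = - \frac{P - \left(-1 + 6 P 2\right)}{4} = - \frac{P - \left(-1 + 12 P\right)}{4} = - \frac{1 - 11 P}{4} = - \frac{1}{4} + \frac{11 P}{4}$)
$w{\left(p,k \right)} = 36$ ($w{\left(p,k \right)} = 6^{2} = 36$)
$w{\left(q{\left(6,f{\left(2,5 \right)} \right)},-3 \right)} 20 = 36 \cdot 20 = 720$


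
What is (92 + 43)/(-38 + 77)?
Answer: 45/13 ≈ 3.4615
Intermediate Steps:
(92 + 43)/(-38 + 77) = 135/39 = 135*(1/39) = 45/13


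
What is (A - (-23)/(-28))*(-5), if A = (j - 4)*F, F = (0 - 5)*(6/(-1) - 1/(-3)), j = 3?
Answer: 12245/84 ≈ 145.77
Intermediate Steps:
F = 85/3 (F = -5*(6*(-1) - 1*(-⅓)) = -5*(-6 + ⅓) = -5*(-17/3) = 85/3 ≈ 28.333)
A = -85/3 (A = (3 - 4)*(85/3) = -1*85/3 = -85/3 ≈ -28.333)
(A - (-23)/(-28))*(-5) = (-85/3 - (-23)/(-28))*(-5) = (-85/3 - (-23)*(-1)/28)*(-5) = (-85/3 - 1*23/28)*(-5) = (-85/3 - 23/28)*(-5) = -2449/84*(-5) = 12245/84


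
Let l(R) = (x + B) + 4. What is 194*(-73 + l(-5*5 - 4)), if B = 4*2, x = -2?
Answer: -12222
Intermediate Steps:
B = 8
l(R) = 10 (l(R) = (-2 + 8) + 4 = 6 + 4 = 10)
194*(-73 + l(-5*5 - 4)) = 194*(-73 + 10) = 194*(-63) = -12222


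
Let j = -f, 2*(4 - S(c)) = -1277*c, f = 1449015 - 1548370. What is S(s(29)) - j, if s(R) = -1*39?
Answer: -248505/2 ≈ -1.2425e+5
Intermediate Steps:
s(R) = -39
f = -99355
S(c) = 4 + 1277*c/2 (S(c) = 4 - (-1277)*c/2 = 4 + 1277*c/2)
j = 99355 (j = -1*(-99355) = 99355)
S(s(29)) - j = (4 + (1277/2)*(-39)) - 1*99355 = (4 - 49803/2) - 99355 = -49795/2 - 99355 = -248505/2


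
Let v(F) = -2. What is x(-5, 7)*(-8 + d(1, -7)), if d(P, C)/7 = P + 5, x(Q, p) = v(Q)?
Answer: -68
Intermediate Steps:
x(Q, p) = -2
d(P, C) = 35 + 7*P (d(P, C) = 7*(P + 5) = 7*(5 + P) = 35 + 7*P)
x(-5, 7)*(-8 + d(1, -7)) = -2*(-8 + (35 + 7*1)) = -2*(-8 + (35 + 7)) = -2*(-8 + 42) = -2*34 = -68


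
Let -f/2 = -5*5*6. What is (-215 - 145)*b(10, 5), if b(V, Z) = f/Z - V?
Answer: -18000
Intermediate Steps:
f = 300 (f = -2*(-5*5)*6 = -(-50)*6 = -2*(-150) = 300)
b(V, Z) = -V + 300/Z (b(V, Z) = 300/Z - V = -V + 300/Z)
(-215 - 145)*b(10, 5) = (-215 - 145)*(-1*10 + 300/5) = -360*(-10 + 300*(⅕)) = -360*(-10 + 60) = -360*50 = -18000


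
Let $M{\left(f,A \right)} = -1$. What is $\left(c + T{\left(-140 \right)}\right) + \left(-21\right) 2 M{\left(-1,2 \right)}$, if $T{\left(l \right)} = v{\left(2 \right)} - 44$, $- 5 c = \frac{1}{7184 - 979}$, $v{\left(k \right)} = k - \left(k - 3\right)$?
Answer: $\frac{31024}{31025} \approx 0.99997$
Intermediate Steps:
$v{\left(k \right)} = 3$ ($v{\left(k \right)} = k - \left(-3 + k\right) = 3$)
$c = - \frac{1}{31025}$ ($c = - \frac{1}{5 \left(7184 - 979\right)} = - \frac{1}{5 \cdot 6205} = \left(- \frac{1}{5}\right) \frac{1}{6205} = - \frac{1}{31025} \approx -3.2232 \cdot 10^{-5}$)
$T{\left(l \right)} = -41$ ($T{\left(l \right)} = 3 - 44 = -41$)
$\left(c + T{\left(-140 \right)}\right) + \left(-21\right) 2 M{\left(-1,2 \right)} = \left(- \frac{1}{31025} - 41\right) + \left(-21\right) 2 \left(-1\right) = - \frac{1272026}{31025} - -42 = - \frac{1272026}{31025} + 42 = \frac{31024}{31025}$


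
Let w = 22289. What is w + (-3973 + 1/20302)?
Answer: 371851433/20302 ≈ 18316.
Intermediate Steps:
w + (-3973 + 1/20302) = 22289 + (-3973 + 1/20302) = 22289 - 80659845/20302 = 371851433/20302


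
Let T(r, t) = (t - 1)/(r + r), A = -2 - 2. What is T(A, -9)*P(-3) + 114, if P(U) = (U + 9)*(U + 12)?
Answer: 363/2 ≈ 181.50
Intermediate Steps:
A = -4
P(U) = (9 + U)*(12 + U)
T(r, t) = (-1 + t)/(2*r) (T(r, t) = (-1 + t)/((2*r)) = (-1 + t)*(1/(2*r)) = (-1 + t)/(2*r))
T(A, -9)*P(-3) + 114 = ((1/2)*(-1 - 9)/(-4))*(108 + (-3)**2 + 21*(-3)) + 114 = ((1/2)*(-1/4)*(-10))*(108 + 9 - 63) + 114 = (5/4)*54 + 114 = 135/2 + 114 = 363/2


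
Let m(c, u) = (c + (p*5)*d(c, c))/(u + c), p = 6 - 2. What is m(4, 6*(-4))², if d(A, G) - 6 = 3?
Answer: 2116/25 ≈ 84.640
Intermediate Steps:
d(A, G) = 9 (d(A, G) = 6 + 3 = 9)
p = 4
m(c, u) = (180 + c)/(c + u) (m(c, u) = (c + (4*5)*9)/(u + c) = (c + 20*9)/(c + u) = (c + 180)/(c + u) = (180 + c)/(c + u))
m(4, 6*(-4))² = ((180 + 4)/(4 + 6*(-4)))² = (184/(4 - 24))² = (184/(-20))² = (-1/20*184)² = (-46/5)² = 2116/25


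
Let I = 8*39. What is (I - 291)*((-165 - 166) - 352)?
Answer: -14343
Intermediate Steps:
I = 312
(I - 291)*((-165 - 166) - 352) = (312 - 291)*((-165 - 166) - 352) = 21*(-331 - 352) = 21*(-683) = -14343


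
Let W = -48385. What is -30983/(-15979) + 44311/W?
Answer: 791066986/773143915 ≈ 1.0232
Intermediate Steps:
-30983/(-15979) + 44311/W = -30983/(-15979) + 44311/(-48385) = -30983*(-1/15979) + 44311*(-1/48385) = 30983/15979 - 44311/48385 = 791066986/773143915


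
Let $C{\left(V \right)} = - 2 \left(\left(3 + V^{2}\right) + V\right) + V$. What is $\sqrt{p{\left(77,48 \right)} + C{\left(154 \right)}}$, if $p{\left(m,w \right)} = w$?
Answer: $2 i \sqrt{11886} \approx 218.05 i$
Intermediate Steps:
$C{\left(V \right)} = -6 - V - 2 V^{2}$ ($C{\left(V \right)} = - 2 \left(3 + V + V^{2}\right) + V = \left(-6 - 2 V - 2 V^{2}\right) + V = -6 - V - 2 V^{2}$)
$\sqrt{p{\left(77,48 \right)} + C{\left(154 \right)}} = \sqrt{48 - \left(160 + 47432\right)} = \sqrt{48 - 47592} = \sqrt{-47544} = 2 i \sqrt{11886}$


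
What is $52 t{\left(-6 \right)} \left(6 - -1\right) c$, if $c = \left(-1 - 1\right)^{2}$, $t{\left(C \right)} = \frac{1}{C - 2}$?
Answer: $-182$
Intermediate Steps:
$t{\left(C \right)} = \frac{1}{-2 + C}$
$c = 4$ ($c = \left(-2\right)^{2} = 4$)
$52 t{\left(-6 \right)} \left(6 - -1\right) c = \frac{52}{-2 - 6} \left(6 - -1\right) 4 = \frac{52}{-8} \left(6 + 1\right) 4 = 52 \left(- \frac{1}{8}\right) 7 \cdot 4 = \left(- \frac{13}{2}\right) 28 = -182$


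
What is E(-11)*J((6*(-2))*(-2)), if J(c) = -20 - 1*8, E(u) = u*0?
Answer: 0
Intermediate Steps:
E(u) = 0
J(c) = -28 (J(c) = -20 - 8 = -28)
E(-11)*J((6*(-2))*(-2)) = 0*(-28) = 0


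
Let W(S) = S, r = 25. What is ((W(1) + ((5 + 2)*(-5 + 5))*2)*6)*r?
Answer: 150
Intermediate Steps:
((W(1) + ((5 + 2)*(-5 + 5))*2)*6)*r = ((1 + ((5 + 2)*(-5 + 5))*2)*6)*25 = ((1 + (7*0)*2)*6)*25 = ((1 + 0*2)*6)*25 = ((1 + 0)*6)*25 = (1*6)*25 = 6*25 = 150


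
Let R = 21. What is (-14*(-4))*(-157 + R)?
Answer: -7616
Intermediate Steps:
(-14*(-4))*(-157 + R) = (-14*(-4))*(-157 + 21) = 56*(-136) = -7616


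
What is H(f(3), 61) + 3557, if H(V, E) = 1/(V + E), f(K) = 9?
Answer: 248991/70 ≈ 3557.0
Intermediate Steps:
H(V, E) = 1/(E + V)
H(f(3), 61) + 3557 = 1/(61 + 9) + 3557 = 1/70 + 3557 = 248991/70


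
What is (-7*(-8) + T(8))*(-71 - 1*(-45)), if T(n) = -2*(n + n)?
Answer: -624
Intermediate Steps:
T(n) = -4*n
(-7*(-8) + T(8))*(-71 - 1*(-45)) = (-7*(-8) - 4*8)*(-71 - 1*(-45)) = (56 - 32)*(-71 + 45) = 24*(-26) = -624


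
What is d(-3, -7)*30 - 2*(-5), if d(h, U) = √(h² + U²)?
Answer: 10 + 30*√58 ≈ 238.47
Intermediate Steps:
d(h, U) = √(U² + h²)
d(-3, -7)*30 - 2*(-5) = √((-7)² + (-3)²)*30 - 2*(-5) = √(49 + 9)*30 + 10 = √58*30 + 10 = 30*√58 + 10 = 10 + 30*√58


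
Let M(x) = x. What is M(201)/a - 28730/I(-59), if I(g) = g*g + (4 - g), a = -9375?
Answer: -45009349/5537500 ≈ -8.1281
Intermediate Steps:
I(g) = 4 + g² - g (I(g) = g² + (4 - g) = 4 + g² - g)
M(201)/a - 28730/I(-59) = 201/(-9375) - 28730/(4 + (-59)² - 1*(-59)) = 201*(-1/9375) - 28730/(4 + 3481 + 59) = -67/3125 - 28730/3544 = -67/3125 - 28730*1/3544 = -67/3125 - 14365/1772 = -45009349/5537500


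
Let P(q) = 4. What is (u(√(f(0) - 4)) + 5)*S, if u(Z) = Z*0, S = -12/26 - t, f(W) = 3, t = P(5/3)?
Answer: -290/13 ≈ -22.308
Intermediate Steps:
t = 4
S = -58/13 (S = -12/26 - 1*4 = -12*1/26 - 4 = -6/13 - 4 = -58/13 ≈ -4.4615)
u(Z) = 0
(u(√(f(0) - 4)) + 5)*S = (0 + 5)*(-58/13) = 5*(-58/13) = -290/13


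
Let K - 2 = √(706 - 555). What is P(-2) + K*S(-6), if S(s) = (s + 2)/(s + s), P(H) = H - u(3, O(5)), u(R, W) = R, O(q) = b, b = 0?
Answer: -13/3 + √151/3 ≈ -0.23726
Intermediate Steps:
O(q) = 0
P(H) = -3 + H (P(H) = H - 1*3 = H - 3 = -3 + H)
K = 2 + √151 (K = 2 + √(706 - 555) = 2 + √151 ≈ 14.288)
S(s) = (2 + s)/(2*s) (S(s) = (2 + s)/((2*s)) = (2 + s)*(1/(2*s)) = (2 + s)/(2*s))
P(-2) + K*S(-6) = (-3 - 2) + (2 + √151)*((½)*(2 - 6)/(-6)) = -5 + (2 + √151)*((½)*(-⅙)*(-4)) = -5 + (2 + √151)*(⅓) = -5 + (⅔ + √151/3) = -13/3 + √151/3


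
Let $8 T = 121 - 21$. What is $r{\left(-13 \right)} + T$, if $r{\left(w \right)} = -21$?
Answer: $- \frac{17}{2} \approx -8.5$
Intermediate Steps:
$T = \frac{25}{2}$ ($T = \frac{121 - 21}{8} = \frac{1}{8} \cdot 100 = \frac{25}{2} \approx 12.5$)
$r{\left(-13 \right)} + T = -21 + \frac{25}{2} = - \frac{17}{2}$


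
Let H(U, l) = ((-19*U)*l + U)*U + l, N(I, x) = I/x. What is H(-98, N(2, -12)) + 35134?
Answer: 150301/2 ≈ 75151.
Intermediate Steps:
H(U, l) = l + U*(U - 19*U*l) (H(U, l) = (-19*U*l + U)*U + l = (U - 19*U*l)*U + l = U*(U - 19*U*l) + l = l + U*(U - 19*U*l))
H(-98, N(2, -12)) + 35134 = (2/(-12) + (-98)² - 19*2/(-12)*(-98)²) + 35134 = (2*(-1/12) + 9604 - 19*2*(-1/12)*9604) + 35134 = (-⅙ + 9604 - 19*(-⅙)*9604) + 35134 = (-⅙ + 9604 + 91238/3) + 35134 = 80033/2 + 35134 = 150301/2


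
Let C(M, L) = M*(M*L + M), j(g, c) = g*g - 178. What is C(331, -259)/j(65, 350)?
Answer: -9422246/1349 ≈ -6984.6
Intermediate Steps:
j(g, c) = -178 + g² (j(g, c) = g² - 178 = -178 + g²)
C(M, L) = M*(M + L*M) (C(M, L) = M*(L*M + M) = M*(M + L*M))
C(331, -259)/j(65, 350) = (331²*(1 - 259))/(-178 + 65²) = (109561*(-258))/(-178 + 4225) = -28266738/4047 = -28266738*1/4047 = -9422246/1349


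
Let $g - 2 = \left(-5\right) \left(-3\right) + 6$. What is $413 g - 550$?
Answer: $8949$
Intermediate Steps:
$g = 23$ ($g = 2 + \left(\left(-5\right) \left(-3\right) + 6\right) = 2 + \left(15 + 6\right) = 2 + 21 = 23$)
$413 g - 550 = 413 \cdot 23 - 550 = 9499 - 550 = 8949$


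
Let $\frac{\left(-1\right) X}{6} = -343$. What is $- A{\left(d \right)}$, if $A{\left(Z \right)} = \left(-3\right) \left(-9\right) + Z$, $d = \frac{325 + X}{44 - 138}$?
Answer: $- \frac{155}{94} \approx -1.6489$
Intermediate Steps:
$X = 2058$ ($X = \left(-6\right) \left(-343\right) = 2058$)
$d = - \frac{2383}{94}$ ($d = \frac{325 + 2058}{44 - 138} = \frac{2383}{-94} = 2383 \left(- \frac{1}{94}\right) = - \frac{2383}{94} \approx -25.351$)
$A{\left(Z \right)} = 27 + Z$
$- A{\left(d \right)} = - (27 - \frac{2383}{94}) = \left(-1\right) \frac{155}{94} = - \frac{155}{94}$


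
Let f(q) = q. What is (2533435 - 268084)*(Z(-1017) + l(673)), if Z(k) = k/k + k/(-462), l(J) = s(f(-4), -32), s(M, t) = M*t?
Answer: 4161037905/14 ≈ 2.9722e+8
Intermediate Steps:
l(J) = 128 (l(J) = -4*(-32) = 128)
Z(k) = 1 - k/462 (Z(k) = 1 + k*(-1/462) = 1 - k/462)
(2533435 - 268084)*(Z(-1017) + l(673)) = (2533435 - 268084)*((1 - 1/462*(-1017)) + 128) = 2265351*((1 + 339/154) + 128) = 2265351*(493/154 + 128) = 2265351*(20205/154) = 4161037905/14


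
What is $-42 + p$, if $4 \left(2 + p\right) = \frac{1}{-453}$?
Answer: $- \frac{79729}{1812} \approx -44.001$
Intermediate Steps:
$p = - \frac{3625}{1812}$ ($p = -2 + \frac{1}{4 \left(-453\right)} = -2 + \frac{1}{4} \left(- \frac{1}{453}\right) = -2 - \frac{1}{1812} = - \frac{3625}{1812} \approx -2.0006$)
$-42 + p = -42 - \frac{3625}{1812} = - \frac{79729}{1812}$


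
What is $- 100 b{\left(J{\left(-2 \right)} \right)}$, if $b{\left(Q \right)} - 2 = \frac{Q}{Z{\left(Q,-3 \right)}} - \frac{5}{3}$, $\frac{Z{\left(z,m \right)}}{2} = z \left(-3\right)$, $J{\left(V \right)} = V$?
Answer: $- \frac{50}{3} \approx -16.667$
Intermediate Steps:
$Z{\left(z,m \right)} = - 6 z$ ($Z{\left(z,m \right)} = 2 z \left(-3\right) = 2 \left(- 3 z\right) = - 6 z$)
$b{\left(Q \right)} = \frac{1}{6}$ ($b{\left(Q \right)} = 2 + \left(\frac{Q}{\left(-6\right) Q} - \frac{5}{3}\right) = 2 + \left(Q \left(- \frac{1}{6 Q}\right) - \frac{5}{3}\right) = 2 - \frac{11}{6} = \frac{1}{6}$)
$- 100 b{\left(J{\left(-2 \right)} \right)} = \left(-100\right) \frac{1}{6} = - \frac{50}{3}$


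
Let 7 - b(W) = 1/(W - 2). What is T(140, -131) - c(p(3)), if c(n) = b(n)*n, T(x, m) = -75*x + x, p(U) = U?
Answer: -10378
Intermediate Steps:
b(W) = 7 - 1/(-2 + W) (b(W) = 7 - 1/(W - 2) = 7 - 1/(-2 + W))
T(x, m) = -74*x
c(n) = n*(-15 + 7*n)/(-2 + n) (c(n) = ((-15 + 7*n)/(-2 + n))*n = n*(-15 + 7*n)/(-2 + n))
T(140, -131) - c(p(3)) = -74*140 - 3*(-15 + 7*3)/(-2 + 3) = -10360 - 3*(-15 + 21)/1 = -10360 - 3*6 = -10360 - 1*18 = -10360 - 18 = -10378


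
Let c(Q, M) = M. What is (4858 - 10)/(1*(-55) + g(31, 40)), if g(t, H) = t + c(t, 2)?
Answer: -2424/11 ≈ -220.36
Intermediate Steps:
g(t, H) = 2 + t (g(t, H) = t + 2 = 2 + t)
(4858 - 10)/(1*(-55) + g(31, 40)) = (4858 - 10)/(1*(-55) + (2 + 31)) = 4848/(-55 + 33) = 4848/(-22) = 4848*(-1/22) = -2424/11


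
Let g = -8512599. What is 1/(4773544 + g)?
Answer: -1/3739055 ≈ -2.6745e-7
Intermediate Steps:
1/(4773544 + g) = 1/(4773544 - 8512599) = 1/(-3739055) = -1/3739055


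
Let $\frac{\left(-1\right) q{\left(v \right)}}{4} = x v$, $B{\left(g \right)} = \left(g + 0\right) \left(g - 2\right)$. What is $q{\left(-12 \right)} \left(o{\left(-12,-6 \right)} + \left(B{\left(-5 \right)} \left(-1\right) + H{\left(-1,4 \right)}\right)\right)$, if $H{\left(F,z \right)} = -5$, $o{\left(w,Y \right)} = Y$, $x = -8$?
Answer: $17664$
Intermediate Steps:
$B{\left(g \right)} = g \left(-2 + g\right)$
$q{\left(v \right)} = 32 v$ ($q{\left(v \right)} = - 4 \left(- 8 v\right) = 32 v$)
$q{\left(-12 \right)} \left(o{\left(-12,-6 \right)} + \left(B{\left(-5 \right)} \left(-1\right) + H{\left(-1,4 \right)}\right)\right) = 32 \left(-12\right) \left(-6 + \left(- 5 \left(-2 - 5\right) \left(-1\right) - 5\right)\right) = - 384 \left(-6 + \left(\left(-5\right) \left(-7\right) \left(-1\right) - 5\right)\right) = - 384 \left(-6 + \left(35 \left(-1\right) - 5\right)\right) = - 384 \left(-6 - 40\right) = \left(-384\right) \left(-46\right) = 17664$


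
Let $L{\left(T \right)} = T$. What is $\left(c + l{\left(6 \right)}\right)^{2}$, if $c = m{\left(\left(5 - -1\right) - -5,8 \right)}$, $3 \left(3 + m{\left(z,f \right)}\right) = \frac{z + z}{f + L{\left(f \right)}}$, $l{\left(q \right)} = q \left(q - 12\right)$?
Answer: $\frac{855625}{576} \approx 1485.5$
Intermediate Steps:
$l{\left(q \right)} = q \left(-12 + q\right)$
$m{\left(z,f \right)} = -3 + \frac{z}{3 f}$ ($m{\left(z,f \right)} = -3 + \frac{\left(z + z\right) \frac{1}{f + f}}{3} = -3 + \frac{2 z \frac{1}{2 f}}{3} = -3 + \frac{z \frac{1}{f}}{3} = -3 + \frac{z}{3 f}$)
$c = - \frac{61}{24}$ ($c = -3 + \frac{\left(5 - -1\right) - -5}{3 \cdot 8} = -3 + \frac{1}{3} \left(\left(5 + 1\right) + 5\right) \frac{1}{8} = -3 + \frac{1}{3} \left(6 + 5\right) \frac{1}{8} = -3 + \frac{1}{3} \cdot 11 \cdot \frac{1}{8} = -3 + \frac{11}{24} = - \frac{61}{24} \approx -2.5417$)
$\left(c + l{\left(6 \right)}\right)^{2} = \left(- \frac{61}{24} + 6 \left(-12 + 6\right)\right)^{2} = \left(- \frac{61}{24} + 6 \left(-6\right)\right)^{2} = \left(- \frac{61}{24} - 36\right)^{2} = \left(- \frac{925}{24}\right)^{2} = \frac{855625}{576}$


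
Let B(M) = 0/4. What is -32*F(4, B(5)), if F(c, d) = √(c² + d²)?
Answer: -128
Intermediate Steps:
B(M) = 0 (B(M) = 0*(¼) = 0)
-32*F(4, B(5)) = -32*√(4² + 0²) = -32*√(16 + 0) = -32*√16 = -32*4 = -128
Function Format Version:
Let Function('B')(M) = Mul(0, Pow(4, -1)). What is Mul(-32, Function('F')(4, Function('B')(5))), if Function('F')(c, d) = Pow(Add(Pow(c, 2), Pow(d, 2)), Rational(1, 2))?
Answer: -128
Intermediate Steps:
Function('B')(M) = 0 (Function('B')(M) = Mul(0, Rational(1, 4)) = 0)
Mul(-32, Function('F')(4, Function('B')(5))) = Mul(-32, Pow(Add(Pow(4, 2), Pow(0, 2)), Rational(1, 2))) = Mul(-32, Pow(Add(16, 0), Rational(1, 2))) = Mul(-32, Pow(16, Rational(1, 2))) = Mul(-32, 4) = -128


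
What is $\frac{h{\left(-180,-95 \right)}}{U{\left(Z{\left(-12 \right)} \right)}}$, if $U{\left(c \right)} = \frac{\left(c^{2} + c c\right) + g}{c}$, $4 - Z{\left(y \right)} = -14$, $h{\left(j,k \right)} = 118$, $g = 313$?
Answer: $\frac{2124}{961} \approx 2.2102$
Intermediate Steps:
$Z{\left(y \right)} = 18$ ($Z{\left(y \right)} = 4 - -14 = 4 + 14 = 18$)
$U{\left(c \right)} = \frac{313 + 2 c^{2}}{c}$ ($U{\left(c \right)} = \frac{\left(c^{2} + c c\right) + 313}{c} = \frac{\left(c^{2} + c^{2}\right) + 313}{c} = \frac{2 c^{2} + 313}{c} = \frac{313 + 2 c^{2}}{c}$)
$\frac{h{\left(-180,-95 \right)}}{U{\left(Z{\left(-12 \right)} \right)}} = \frac{118}{2 \cdot 18 + \frac{313}{18}} = \frac{118}{36 + 313 \cdot \frac{1}{18}} = \frac{118}{36 + \frac{313}{18}} = \frac{118}{\frac{961}{18}} = 118 \cdot \frac{18}{961} = \frac{2124}{961}$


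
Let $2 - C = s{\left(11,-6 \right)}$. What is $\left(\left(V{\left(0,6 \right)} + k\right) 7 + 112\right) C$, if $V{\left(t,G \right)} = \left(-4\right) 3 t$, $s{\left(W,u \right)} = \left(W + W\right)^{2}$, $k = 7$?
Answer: $-77602$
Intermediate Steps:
$s{\left(W,u \right)} = 4 W^{2}$ ($s{\left(W,u \right)} = \left(2 W\right)^{2} = 4 W^{2}$)
$V{\left(t,G \right)} = - 12 t$
$C = -482$ ($C = 2 - 4 \cdot 11^{2} = 2 - 4 \cdot 121 = 2 - 484 = -482$)
$\left(\left(V{\left(0,6 \right)} + k\right) 7 + 112\right) C = \left(\left(\left(-12\right) 0 + 7\right) 7 + 112\right) \left(-482\right) = \left(\left(0 + 7\right) 7 + 112\right) \left(-482\right) = \left(7 \cdot 7 + 112\right) \left(-482\right) = \left(49 + 112\right) \left(-482\right) = 161 \left(-482\right) = -77602$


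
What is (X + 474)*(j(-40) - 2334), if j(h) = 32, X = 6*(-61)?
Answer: -248616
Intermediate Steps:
X = -366
(X + 474)*(j(-40) - 2334) = (-366 + 474)*(32 - 2334) = 108*(-2302) = -248616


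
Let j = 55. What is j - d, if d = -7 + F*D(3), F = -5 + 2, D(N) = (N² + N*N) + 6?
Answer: 134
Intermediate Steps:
D(N) = 6 + 2*N² (D(N) = (N² + N²) + 6 = 2*N² + 6 = 6 + 2*N²)
F = -3
d = -79 (d = -7 - 3*(6 + 2*3²) = -7 - 3*(6 + 2*9) = -7 - 3*(6 + 18) = -7 - 3*24 = -7 - 72 = -79)
j - d = 55 - 1*(-79) = 55 + 79 = 134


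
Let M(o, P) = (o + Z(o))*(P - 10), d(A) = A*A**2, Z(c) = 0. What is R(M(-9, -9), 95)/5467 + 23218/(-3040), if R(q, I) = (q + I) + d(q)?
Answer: 396697823/437360 ≈ 907.03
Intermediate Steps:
d(A) = A**3
M(o, P) = o*(-10 + P) (M(o, P) = (o + 0)*(P - 10) = o*(-10 + P))
R(q, I) = I + q + q**3 (R(q, I) = (q + I) + q**3 = (I + q) + q**3 = I + q + q**3)
R(M(-9, -9), 95)/5467 + 23218/(-3040) = (95 - 9*(-10 - 9) + (-9*(-10 - 9))**3)/5467 + 23218/(-3040) = (95 - 9*(-19) + (-9*(-19))**3)*(1/5467) + 23218*(-1/3040) = (95 + 171 + 171**3)*(1/5467) - 611/80 = (95 + 171 + 5000211)*(1/5467) - 611/80 = 5000477*(1/5467) - 611/80 = 5000477/5467 - 611/80 = 396697823/437360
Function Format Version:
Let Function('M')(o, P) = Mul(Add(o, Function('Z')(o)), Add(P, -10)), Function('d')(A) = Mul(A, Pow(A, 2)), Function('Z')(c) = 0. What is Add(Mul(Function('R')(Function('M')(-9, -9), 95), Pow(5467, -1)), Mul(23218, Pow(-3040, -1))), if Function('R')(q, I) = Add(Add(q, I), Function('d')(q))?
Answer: Rational(396697823, 437360) ≈ 907.03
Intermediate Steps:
Function('d')(A) = Pow(A, 3)
Function('M')(o, P) = Mul(o, Add(-10, P)) (Function('M')(o, P) = Mul(Add(o, 0), Add(P, -10)) = Mul(o, Add(-10, P)))
Function('R')(q, I) = Add(I, q, Pow(q, 3)) (Function('R')(q, I) = Add(Add(q, I), Pow(q, 3)) = Add(Add(I, q), Pow(q, 3)) = Add(I, q, Pow(q, 3)))
Add(Mul(Function('R')(Function('M')(-9, -9), 95), Pow(5467, -1)), Mul(23218, Pow(-3040, -1))) = Add(Mul(Add(95, Mul(-9, Add(-10, -9)), Pow(Mul(-9, Add(-10, -9)), 3)), Pow(5467, -1)), Mul(23218, Pow(-3040, -1))) = Add(Mul(Add(95, Mul(-9, -19), Pow(Mul(-9, -19), 3)), Rational(1, 5467)), Mul(23218, Rational(-1, 3040))) = Add(Mul(Add(95, 171, Pow(171, 3)), Rational(1, 5467)), Rational(-611, 80)) = Add(Mul(Add(95, 171, 5000211), Rational(1, 5467)), Rational(-611, 80)) = Add(Mul(5000477, Rational(1, 5467)), Rational(-611, 80)) = Add(Rational(5000477, 5467), Rational(-611, 80)) = Rational(396697823, 437360)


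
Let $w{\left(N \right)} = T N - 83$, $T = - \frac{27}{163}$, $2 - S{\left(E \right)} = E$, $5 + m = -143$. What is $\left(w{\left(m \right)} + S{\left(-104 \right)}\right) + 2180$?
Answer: $\frac{363085}{163} \approx 2227.5$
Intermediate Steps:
$m = -148$ ($m = -5 - 143 = -148$)
$S{\left(E \right)} = 2 - E$
$T = - \frac{27}{163}$ ($T = \left(-27\right) \frac{1}{163} = - \frac{27}{163} \approx -0.16564$)
$w{\left(N \right)} = -83 - \frac{27 N}{163}$ ($w{\left(N \right)} = - \frac{27 N}{163} - 83 = -83 - \frac{27 N}{163}$)
$\left(w{\left(m \right)} + S{\left(-104 \right)}\right) + 2180 = \left(\left(-83 - - \frac{3996}{163}\right) + \left(2 - -104\right)\right) + 2180 = \left(\left(-83 + \frac{3996}{163}\right) + \left(2 + 104\right)\right) + 2180 = \left(- \frac{9533}{163} + 106\right) + 2180 = \frac{7745}{163} + 2180 = \frac{363085}{163}$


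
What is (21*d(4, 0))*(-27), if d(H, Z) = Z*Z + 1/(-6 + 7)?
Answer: -567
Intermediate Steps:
d(H, Z) = 1 + Z² (d(H, Z) = Z² + 1/1 = Z² + 1 = 1 + Z²)
(21*d(4, 0))*(-27) = (21*(1 + 0²))*(-27) = (21*(1 + 0))*(-27) = (21*1)*(-27) = 21*(-27) = -567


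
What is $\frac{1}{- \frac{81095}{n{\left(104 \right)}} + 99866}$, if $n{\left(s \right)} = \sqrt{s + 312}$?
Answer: $\frac{41544256}{4142282270671} + \frac{324380 \sqrt{26}}{4142282270671} \approx 1.0429 \cdot 10^{-5}$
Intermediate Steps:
$n{\left(s \right)} = \sqrt{312 + s}$
$\frac{1}{- \frac{81095}{n{\left(104 \right)}} + 99866} = \frac{1}{- \frac{81095}{\sqrt{312 + 104}} + 99866} = \frac{1}{- \frac{81095}{\sqrt{416}} + 99866} = \frac{1}{- \frac{81095}{4 \sqrt{26}} + 99866} = \frac{1}{- 81095 \frac{\sqrt{26}}{104} + 99866} = \frac{1}{- \frac{81095 \sqrt{26}}{104} + 99866} = \frac{1}{99866 - \frac{81095 \sqrt{26}}{104}}$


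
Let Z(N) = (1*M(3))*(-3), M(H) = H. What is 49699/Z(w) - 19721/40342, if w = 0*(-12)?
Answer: -2005134547/363078 ≈ -5522.6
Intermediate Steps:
w = 0
Z(N) = -9 (Z(N) = (1*3)*(-3) = 3*(-3) = -9)
49699/Z(w) - 19721/40342 = 49699/(-9) - 19721/40342 = 49699*(-1/9) - 19721*1/40342 = -49699/9 - 19721/40342 = -2005134547/363078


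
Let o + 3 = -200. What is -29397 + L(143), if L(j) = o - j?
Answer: -29743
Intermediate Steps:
o = -203 (o = -3 - 200 = -203)
L(j) = -203 - j
-29397 + L(143) = -29397 + (-203 - 1*143) = -29397 + (-203 - 143) = -29397 - 346 = -29743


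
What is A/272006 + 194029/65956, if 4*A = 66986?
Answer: 612290731/203868497 ≈ 3.0034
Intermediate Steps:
A = 33493/2 (A = (¼)*66986 = 33493/2 ≈ 16747.)
A/272006 + 194029/65956 = (33493/2)/272006 + 194029/65956 = (33493/2)*(1/272006) + 194029*(1/65956) = 33493/544012 + 17639/5996 = 612290731/203868497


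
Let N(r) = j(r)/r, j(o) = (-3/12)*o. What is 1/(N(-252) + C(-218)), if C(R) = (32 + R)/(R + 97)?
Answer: 484/623 ≈ 0.77689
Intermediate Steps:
j(o) = -o/4 (j(o) = (-3*1/12)*o = -o/4)
N(r) = -¼ (N(r) = (-r/4)/r = -¼)
C(R) = (32 + R)/(97 + R)
1/(N(-252) + C(-218)) = 1/(-¼ + (32 - 218)/(97 - 218)) = 1/(-¼ - 186/(-121)) = 1/(-¼ - 1/121*(-186)) = 1/(-¼ + 186/121) = 1/(623/484) = 484/623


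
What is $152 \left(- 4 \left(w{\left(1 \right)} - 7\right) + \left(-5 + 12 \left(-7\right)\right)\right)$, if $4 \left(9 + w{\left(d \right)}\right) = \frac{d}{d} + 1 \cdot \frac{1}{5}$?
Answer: $- \frac{19912}{5} \approx -3982.4$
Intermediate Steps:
$w{\left(d \right)} = - \frac{87}{10}$ ($w{\left(d \right)} = -9 + \frac{\frac{d}{d} + 1 \cdot \frac{1}{5}}{4} = -9 + \frac{1 + 1 \cdot \frac{1}{5}}{4} = -9 + \frac{1 + \frac{1}{5}}{4} = -9 + \frac{1}{4} \cdot \frac{6}{5} = -9 + \frac{3}{10} = - \frac{87}{10}$)
$152 \left(- 4 \left(w{\left(1 \right)} - 7\right) + \left(-5 + 12 \left(-7\right)\right)\right) = 152 \left(- 4 \left(- \frac{87}{10} - 7\right) + \left(-5 + 12 \left(-7\right)\right)\right) = 152 \left(\left(-4\right) \left(- \frac{157}{10}\right) - 89\right) = 152 \left(\frac{314}{5} - 89\right) = 152 \left(- \frac{131}{5}\right) = - \frac{19912}{5}$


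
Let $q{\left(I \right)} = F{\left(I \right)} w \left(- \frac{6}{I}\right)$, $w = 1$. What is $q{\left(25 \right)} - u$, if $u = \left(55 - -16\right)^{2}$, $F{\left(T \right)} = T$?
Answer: $-5047$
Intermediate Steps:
$q{\left(I \right)} = -6$ ($q{\left(I \right)} = I 1 \left(- \frac{6}{I}\right) = I \left(- \frac{6}{I}\right) = -6$)
$u = 5041$ ($u = \left(55 + 16\right)^{2} = 71^{2} = 5041$)
$q{\left(25 \right)} - u = -6 - 5041 = -5047$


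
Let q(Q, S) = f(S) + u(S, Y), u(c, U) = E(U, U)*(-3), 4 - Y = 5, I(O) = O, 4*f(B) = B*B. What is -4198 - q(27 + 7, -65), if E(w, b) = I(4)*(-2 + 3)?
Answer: -20969/4 ≈ -5242.3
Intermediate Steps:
f(B) = B**2/4 (f(B) = (B*B)/4 = B**2/4)
Y = -1 (Y = 4 - 1*5 = 4 - 5 = -1)
E(w, b) = 4 (E(w, b) = 4*(-2 + 3) = 4*1 = 4)
u(c, U) = -12 (u(c, U) = 4*(-3) = -12)
q(Q, S) = -12 + S**2/4 (q(Q, S) = S**2/4 - 12 = -12 + S**2/4)
-4198 - q(27 + 7, -65) = -4198 - (-12 + (1/4)*(-65)**2) = -4198 - (-12 + (1/4)*4225) = -4198 - (-12 + 4225/4) = -4198 - 1*4177/4 = -4198 - 4177/4 = -20969/4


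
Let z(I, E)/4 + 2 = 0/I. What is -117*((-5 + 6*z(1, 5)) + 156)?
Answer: -12051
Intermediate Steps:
z(I, E) = -8 (z(I, E) = -8 + 4*(0/I) = -8 + 4*0 = -8 + 0 = -8)
-117*((-5 + 6*z(1, 5)) + 156) = -117*((-5 + 6*(-8)) + 156) = -117*((-5 - 48) + 156) = -117*(-53 + 156) = -117*103 = -12051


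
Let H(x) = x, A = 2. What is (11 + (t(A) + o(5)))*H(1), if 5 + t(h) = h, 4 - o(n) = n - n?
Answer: 12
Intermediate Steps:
o(n) = 4 (o(n) = 4 - (n - n) = 4 - 1*0 = 4 + 0 = 4)
t(h) = -5 + h
(11 + (t(A) + o(5)))*H(1) = (11 + ((-5 + 2) + 4))*1 = (11 + (-3 + 4))*1 = (11 + 1)*1 = 12*1 = 12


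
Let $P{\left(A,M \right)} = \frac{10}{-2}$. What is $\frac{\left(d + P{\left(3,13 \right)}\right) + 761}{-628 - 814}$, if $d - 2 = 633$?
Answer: $- \frac{1391}{1442} \approx -0.96463$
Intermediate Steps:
$P{\left(A,M \right)} = -5$ ($P{\left(A,M \right)} = 10 \left(- \frac{1}{2}\right) = -5$)
$d = 635$ ($d = 2 + 633 = 635$)
$\frac{\left(d + P{\left(3,13 \right)}\right) + 761}{-628 - 814} = \frac{\left(635 - 5\right) + 761}{-628 - 814} = \frac{630 + 761}{-1442} = 1391 \left(- \frac{1}{1442}\right) = - \frac{1391}{1442}$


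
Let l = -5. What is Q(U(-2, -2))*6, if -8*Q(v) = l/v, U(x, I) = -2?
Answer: -15/8 ≈ -1.8750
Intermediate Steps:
Q(v) = 5/(8*v) (Q(v) = -(-5)/(8*v) = 5/(8*v))
Q(U(-2, -2))*6 = ((5/8)/(-2))*6 = ((5/8)*(-½))*6 = -5/16*6 = -15/8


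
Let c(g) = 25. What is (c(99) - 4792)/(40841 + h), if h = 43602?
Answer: -4767/84443 ≈ -0.056452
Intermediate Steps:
(c(99) - 4792)/(40841 + h) = (25 - 4792)/(40841 + 43602) = -4767/84443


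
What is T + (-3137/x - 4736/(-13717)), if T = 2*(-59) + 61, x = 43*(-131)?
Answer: -100803720/1796927 ≈ -56.098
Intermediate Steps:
x = -5633
T = -57 (T = -118 + 61 = -57)
T + (-3137/x - 4736/(-13717)) = -57 + (-3137/(-5633) - 4736/(-13717)) = -57 + (-3137*(-1/5633) - 4736*(-1/13717)) = -57 + (3137/5633 + 4736/13717) = -57 + 1621119/1796927 = -100803720/1796927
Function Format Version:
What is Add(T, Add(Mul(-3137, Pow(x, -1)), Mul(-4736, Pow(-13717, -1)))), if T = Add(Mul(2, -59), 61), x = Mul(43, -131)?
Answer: Rational(-100803720, 1796927) ≈ -56.098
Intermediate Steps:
x = -5633
T = -57 (T = Add(-118, 61) = -57)
Add(T, Add(Mul(-3137, Pow(x, -1)), Mul(-4736, Pow(-13717, -1)))) = Add(-57, Add(Mul(-3137, Pow(-5633, -1)), Mul(-4736, Pow(-13717, -1)))) = Add(-57, Add(Mul(-3137, Rational(-1, 5633)), Mul(-4736, Rational(-1, 13717)))) = Add(-57, Add(Rational(3137, 5633), Rational(4736, 13717))) = Add(-57, Rational(1621119, 1796927)) = Rational(-100803720, 1796927)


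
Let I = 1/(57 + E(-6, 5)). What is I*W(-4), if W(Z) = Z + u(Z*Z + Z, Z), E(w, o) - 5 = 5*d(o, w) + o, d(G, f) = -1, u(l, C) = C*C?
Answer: 6/31 ≈ 0.19355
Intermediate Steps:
u(l, C) = C**2
E(w, o) = o (E(w, o) = 5 + (5*(-1) + o) = 5 + (-5 + o) = o)
I = 1/62 (I = 1/(57 + 5) = 1/62 ≈ 0.016129)
W(Z) = Z + Z**2
I*W(-4) = (-4*(1 - 4))/62 = (-4*(-3))/62 = (1/62)*12 = 6/31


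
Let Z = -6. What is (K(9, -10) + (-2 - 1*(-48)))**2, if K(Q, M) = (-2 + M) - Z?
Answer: 1600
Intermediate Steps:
K(Q, M) = 4 + M (K(Q, M) = (-2 + M) - 1*(-6) = (-2 + M) + 6 = 4 + M)
(K(9, -10) + (-2 - 1*(-48)))**2 = ((4 - 10) + (-2 - 1*(-48)))**2 = (-6 + (-2 + 48))**2 = (-6 + 46)**2 = 40**2 = 1600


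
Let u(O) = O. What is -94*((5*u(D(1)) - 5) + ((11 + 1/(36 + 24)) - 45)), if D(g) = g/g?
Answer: 95833/30 ≈ 3194.4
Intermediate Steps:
D(g) = 1
-94*((5*u(D(1)) - 5) + ((11 + 1/(36 + 24)) - 45)) = -94*((5*1 - 5) + ((11 + 1/(36 + 24)) - 45)) = -94*((5 - 5) + ((11 + 1/60) - 45)) = -94*(0 + ((11 + 1/60) - 45)) = -94*(0 + (661/60 - 45)) = -94*(0 - 2039/60) = -94*(-2039/60) = 95833/30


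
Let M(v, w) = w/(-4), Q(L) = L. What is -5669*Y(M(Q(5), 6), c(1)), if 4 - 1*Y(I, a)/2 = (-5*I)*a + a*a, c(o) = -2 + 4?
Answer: 170070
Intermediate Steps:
c(o) = 2
M(v, w) = -w/4 (M(v, w) = w*(-¼) = -w/4)
Y(I, a) = 8 - 2*a² + 10*I*a (Y(I, a) = 8 - 2*((-5*I)*a + a*a) = 8 - 2*(-5*I*a + a²) = 8 - 2*(a² - 5*I*a) = 8 + (-2*a² + 10*I*a) = 8 - 2*a² + 10*I*a)
-5669*Y(M(Q(5), 6), c(1)) = -5669*(8 - 2*2² + 10*(-¼*6)*2) = -5669*(8 - 2*4 + 10*(-3/2)*2) = -5669*(8 - 8 - 30) = -5669*(-30) = 170070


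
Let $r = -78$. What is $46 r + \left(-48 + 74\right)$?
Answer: $-3562$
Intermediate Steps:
$46 r + \left(-48 + 74\right) = 46 \left(-78\right) + \left(-48 + 74\right) = -3588 + 26 = -3562$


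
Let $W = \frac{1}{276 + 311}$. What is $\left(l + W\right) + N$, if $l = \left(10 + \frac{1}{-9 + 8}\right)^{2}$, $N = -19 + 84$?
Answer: $\frac{85703}{587} \approx 146.0$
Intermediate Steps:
$W = \frac{1}{587} \approx 0.0017036$
$N = 65$
$l = 81$ ($l = \left(10 + \frac{1}{-1}\right)^{2} = \left(10 - 1\right)^{2} = 9^{2} = 81$)
$\left(l + W\right) + N = \left(81 + \frac{1}{587}\right) + 65 = \frac{47548}{587} + 65 = \frac{85703}{587}$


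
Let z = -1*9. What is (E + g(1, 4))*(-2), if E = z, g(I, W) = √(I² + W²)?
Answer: 18 - 2*√17 ≈ 9.7538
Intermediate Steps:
z = -9
E = -9
(E + g(1, 4))*(-2) = (-9 + √(1² + 4²))*(-2) = (-9 + √(1 + 16))*(-2) = (-9 + √17)*(-2) = 18 - 2*√17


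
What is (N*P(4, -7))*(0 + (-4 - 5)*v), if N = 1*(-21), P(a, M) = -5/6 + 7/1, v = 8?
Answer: 9324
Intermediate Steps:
P(a, M) = 37/6 (P(a, M) = -5*1/6 + 7*1 = -5/6 + 7 = 37/6)
N = -21
(N*P(4, -7))*(0 + (-4 - 5)*v) = (-21*37/6)*(0 + (-4 - 5)*8) = -259*(0 - 9*8)/2 = -259*(0 - 72)/2 = -259/2*(-72) = 9324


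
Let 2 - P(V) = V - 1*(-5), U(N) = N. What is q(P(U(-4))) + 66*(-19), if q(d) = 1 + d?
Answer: -1252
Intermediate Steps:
P(V) = -3 - V (P(V) = 2 - (V - 1*(-5)) = 2 - (V + 5) = 2 - (5 + V) = 2 + (-5 - V) = -3 - V)
q(P(U(-4))) + 66*(-19) = (1 + (-3 - 1*(-4))) + 66*(-19) = (1 + (-3 + 4)) - 1254 = (1 + 1) - 1254 = 2 - 1254 = -1252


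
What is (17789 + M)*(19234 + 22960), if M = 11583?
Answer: 1239322168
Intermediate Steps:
(17789 + M)*(19234 + 22960) = (17789 + 11583)*(19234 + 22960) = 29372*42194 = 1239322168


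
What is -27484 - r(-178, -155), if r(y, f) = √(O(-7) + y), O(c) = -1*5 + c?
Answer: -27484 - I*√190 ≈ -27484.0 - 13.784*I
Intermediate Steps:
O(c) = -5 + c
r(y, f) = √(-12 + y) (r(y, f) = √((-5 - 7) + y) = √(-12 + y))
-27484 - r(-178, -155) = -27484 - √(-12 - 178) = -27484 - √(-190) = -27484 - I*√190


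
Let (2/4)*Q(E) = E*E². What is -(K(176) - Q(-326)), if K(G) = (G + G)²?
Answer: -69415856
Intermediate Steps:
Q(E) = 2*E³ (Q(E) = 2*(E*E²) = 2*E³)
K(G) = 4*G² (K(G) = (2*G)² = 4*G²)
-(K(176) - Q(-326)) = -(4*176² - 2*(-326)³) = -(4*30976 - 2*(-34645976)) = -(123904 - 1*(-69291952)) = -(123904 + 69291952) = -1*69415856 = -69415856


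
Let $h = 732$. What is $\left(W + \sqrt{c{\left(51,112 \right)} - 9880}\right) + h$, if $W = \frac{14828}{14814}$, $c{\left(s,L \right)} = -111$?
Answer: $\frac{5429338}{7407} + i \sqrt{9991} \approx 733.0 + 99.955 i$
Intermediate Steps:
$W = \frac{7414}{7407}$ ($W = 14828 \cdot \frac{1}{14814} = \frac{7414}{7407} \approx 1.0009$)
$\left(W + \sqrt{c{\left(51,112 \right)} - 9880}\right) + h = \left(\frac{7414}{7407} + \sqrt{-111 - 9880}\right) + 732 = \left(\frac{7414}{7407} + \sqrt{-9991}\right) + 732 = \left(\frac{7414}{7407} + i \sqrt{9991}\right) + 732 = \frac{5429338}{7407} + i \sqrt{9991}$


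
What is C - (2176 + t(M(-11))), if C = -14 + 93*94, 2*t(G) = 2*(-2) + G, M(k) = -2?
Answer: 6555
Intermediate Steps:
t(G) = -2 + G/2 (t(G) = (2*(-2) + G)/2 = (-4 + G)/2 = -2 + G/2)
C = 8728 (C = -14 + 8742 = 8728)
C - (2176 + t(M(-11))) = 8728 - (2176 + (-2 + (½)*(-2))) = 8728 - (2176 + (-2 - 1)) = 8728 - (2176 - 3) = 8728 - 1*2173 = 8728 - 2173 = 6555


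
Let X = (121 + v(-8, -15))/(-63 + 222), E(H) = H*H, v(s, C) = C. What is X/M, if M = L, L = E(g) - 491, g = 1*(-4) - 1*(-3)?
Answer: -1/735 ≈ -0.0013605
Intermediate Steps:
g = -1 (g = -4 + 3 = -1)
E(H) = H²
L = -490 (L = (-1)² - 491 = 1 - 491 = -490)
M = -490
X = ⅔ (X = (121 - 15)/(-63 + 222) = 106/159 = 106*(1/159) = ⅔ ≈ 0.66667)
X/M = (⅔)/(-490) = (⅔)*(-1/490) = -1/735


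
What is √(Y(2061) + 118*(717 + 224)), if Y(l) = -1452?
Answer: √109586 ≈ 331.04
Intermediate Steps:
√(Y(2061) + 118*(717 + 224)) = √(-1452 + 118*(717 + 224)) = √(-1452 + 118*941) = √(-1452 + 111038) = √109586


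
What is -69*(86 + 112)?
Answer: -13662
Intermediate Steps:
-69*(86 + 112) = -69*198 = -13662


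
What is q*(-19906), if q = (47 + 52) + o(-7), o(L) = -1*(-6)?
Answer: -2090130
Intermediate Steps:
o(L) = 6
q = 105 (q = (47 + 52) + 6 = 99 + 6 = 105)
q*(-19906) = 105*(-19906) = -2090130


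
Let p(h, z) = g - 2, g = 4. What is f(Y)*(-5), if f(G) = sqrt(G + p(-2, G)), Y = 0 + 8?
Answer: -5*sqrt(10) ≈ -15.811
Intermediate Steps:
Y = 8
p(h, z) = 2 (p(h, z) = 4 - 2 = 2)
f(G) = sqrt(2 + G) (f(G) = sqrt(G + 2) = sqrt(2 + G))
f(Y)*(-5) = sqrt(2 + 8)*(-5) = sqrt(10)*(-5) = -5*sqrt(10)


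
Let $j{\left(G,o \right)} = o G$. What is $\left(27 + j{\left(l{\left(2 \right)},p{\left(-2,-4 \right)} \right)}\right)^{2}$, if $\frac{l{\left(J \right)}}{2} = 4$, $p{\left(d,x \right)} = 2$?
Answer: $1849$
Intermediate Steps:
$l{\left(J \right)} = 8$ ($l{\left(J \right)} = 2 \cdot 4 = 8$)
$j{\left(G,o \right)} = G o$
$\left(27 + j{\left(l{\left(2 \right)},p{\left(-2,-4 \right)} \right)}\right)^{2} = \left(27 + 8 \cdot 2\right)^{2} = \left(27 + 16\right)^{2} = 43^{2} = 1849$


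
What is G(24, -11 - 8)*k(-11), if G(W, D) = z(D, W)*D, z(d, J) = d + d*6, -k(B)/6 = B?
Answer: 166782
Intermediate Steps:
k(B) = -6*B
z(d, J) = 7*d (z(d, J) = d + 6*d = 7*d)
G(W, D) = 7*D² (G(W, D) = (7*D)*D = 7*D²)
G(24, -11 - 8)*k(-11) = (7*(-11 - 8)²)*(-6*(-11)) = (7*(-19)²)*66 = (7*361)*66 = 2527*66 = 166782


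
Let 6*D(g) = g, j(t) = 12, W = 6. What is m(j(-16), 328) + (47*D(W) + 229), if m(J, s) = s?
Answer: 604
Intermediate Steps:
D(g) = g/6
m(j(-16), 328) + (47*D(W) + 229) = 328 + (47*((⅙)*6) + 229) = 328 + (47*1 + 229) = 328 + (47 + 229) = 328 + 276 = 604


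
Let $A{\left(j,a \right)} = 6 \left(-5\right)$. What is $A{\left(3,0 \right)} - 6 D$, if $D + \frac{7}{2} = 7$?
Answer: $-51$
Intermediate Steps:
$A{\left(j,a \right)} = -30$
$D = \frac{7}{2}$ ($D = - \frac{7}{2} + 7 = \frac{7}{2} \approx 3.5$)
$A{\left(3,0 \right)} - 6 D = -30 - 21 = -51$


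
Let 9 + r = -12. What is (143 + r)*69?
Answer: 8418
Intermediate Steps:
r = -21 (r = -9 - 12 = -21)
(143 + r)*69 = (143 - 21)*69 = 122*69 = 8418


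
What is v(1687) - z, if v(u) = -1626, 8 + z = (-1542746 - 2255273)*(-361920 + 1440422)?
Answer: 4096171085920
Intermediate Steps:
z = -4096171087546 (z = -8 + (-1542746 - 2255273)*(-361920 + 1440422) = -8 - 3798019*1078502 = -8 - 4096171087538 = -4096171087546)
v(1687) - z = -1626 - 1*(-4096171087546) = -1626 + 4096171087546 = 4096171085920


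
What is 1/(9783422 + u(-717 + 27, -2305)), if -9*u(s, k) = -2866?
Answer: 9/88053664 ≈ 1.0221e-7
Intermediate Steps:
u(s, k) = 2866/9 (u(s, k) = -⅑*(-2866) = 2866/9)
1/(9783422 + u(-717 + 27, -2305)) = 1/(9783422 + 2866/9) = 1/(88053664/9) = 9/88053664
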